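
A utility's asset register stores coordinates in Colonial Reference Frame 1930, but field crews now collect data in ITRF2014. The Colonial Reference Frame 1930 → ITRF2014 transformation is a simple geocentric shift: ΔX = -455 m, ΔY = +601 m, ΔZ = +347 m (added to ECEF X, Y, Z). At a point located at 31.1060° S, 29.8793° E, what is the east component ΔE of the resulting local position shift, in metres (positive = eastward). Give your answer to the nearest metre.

At φ = -31.1060°, λ = 29.8793°: sin φ = -0.516623, cos φ = 0.856213, sin λ = 0.498175, cos λ = 0.867077.
ΔE = −sin λ·ΔX + cos λ·ΔY = −(0.498175)·(-455) + (0.867077)·(601) = 747.78 m.

ΔE = 748 m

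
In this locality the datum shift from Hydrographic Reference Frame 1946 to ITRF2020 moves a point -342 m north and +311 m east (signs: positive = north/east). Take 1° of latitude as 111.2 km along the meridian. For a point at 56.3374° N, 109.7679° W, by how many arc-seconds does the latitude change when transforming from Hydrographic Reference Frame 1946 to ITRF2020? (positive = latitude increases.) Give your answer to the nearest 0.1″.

Δφ = -11.1″

1° of latitude = 111.2 km, so Δφ = -342.0 / 111200 = -0.0030755° = -11.072″.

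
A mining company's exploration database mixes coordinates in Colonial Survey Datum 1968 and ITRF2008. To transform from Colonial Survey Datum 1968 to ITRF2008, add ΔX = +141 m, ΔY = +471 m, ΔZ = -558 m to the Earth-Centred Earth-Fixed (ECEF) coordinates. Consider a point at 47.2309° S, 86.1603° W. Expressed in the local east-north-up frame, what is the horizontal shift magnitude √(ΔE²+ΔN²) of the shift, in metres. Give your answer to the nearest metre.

737 m

At φ = -47.2309°, λ = -86.1603°: sin φ = -0.734096, cos φ = 0.679046, sin λ = -0.997755, cos λ = 0.066965.
ΔE = −sin λ·ΔX + cos λ·ΔY = −(-0.997755)·(141) + (0.066965)·(471) = 172.22 m.
ΔN = −sin φ cos λ·ΔX − sin φ sin λ·ΔY + cos φ·ΔZ = −(-0.734096)(0.066965)(141) − (-0.734096)(-0.997755)(471) + (0.679046)(-558) = -716.96 m.
Horizontal magnitude = √(ΔE² + ΔN²) = √(172.22² + (-716.96)²) = 737.35 m.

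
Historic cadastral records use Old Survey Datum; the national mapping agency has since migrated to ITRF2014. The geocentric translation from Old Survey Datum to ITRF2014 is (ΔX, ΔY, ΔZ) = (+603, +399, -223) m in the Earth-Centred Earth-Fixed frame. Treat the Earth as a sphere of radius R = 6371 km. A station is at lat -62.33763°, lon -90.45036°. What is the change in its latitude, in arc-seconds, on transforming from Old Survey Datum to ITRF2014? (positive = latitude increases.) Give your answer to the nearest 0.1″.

Δφ = -14.9″

sin φ = -0.885699, cos φ = 0.464260, sin λ = -0.999969, cos λ = -0.007860.
North component: ΔN = −sin φ cos λ·ΔX − sin φ sin λ·ΔY + cos φ·ΔZ = −(-0.885699)(-0.007860)(603) − (-0.885699)(-0.999969)(399) + (0.464260)(-223) = -461.11 m.
1° of latitude spans πR/180 = 111195 m, so Δφ = -461.11 / 111195 × 3600 = -14.929″.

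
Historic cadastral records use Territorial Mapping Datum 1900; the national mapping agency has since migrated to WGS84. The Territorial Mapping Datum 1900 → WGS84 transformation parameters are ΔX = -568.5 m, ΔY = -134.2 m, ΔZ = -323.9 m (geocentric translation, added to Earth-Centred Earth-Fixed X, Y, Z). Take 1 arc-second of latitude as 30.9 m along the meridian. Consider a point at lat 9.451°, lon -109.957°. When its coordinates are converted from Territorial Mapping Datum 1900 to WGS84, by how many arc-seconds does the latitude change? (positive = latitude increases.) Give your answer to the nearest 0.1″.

Δφ = -12.0″

sin φ = 0.164204, cos φ = 0.986426, sin λ = -0.939949, cos λ = -0.341315.
North component: ΔN = −sin φ cos λ·ΔX − sin φ sin λ·ΔY + cos φ·ΔZ = −(0.164204)(-0.341315)(-568.5) − (0.164204)(-0.939949)(-134.2) + (0.986426)(-323.9) = -372.08 m.
1° of latitude spans 3600 × 30.90 = 111240 m, so Δφ = -372.08 / 111240 × 3600 = -12.041″.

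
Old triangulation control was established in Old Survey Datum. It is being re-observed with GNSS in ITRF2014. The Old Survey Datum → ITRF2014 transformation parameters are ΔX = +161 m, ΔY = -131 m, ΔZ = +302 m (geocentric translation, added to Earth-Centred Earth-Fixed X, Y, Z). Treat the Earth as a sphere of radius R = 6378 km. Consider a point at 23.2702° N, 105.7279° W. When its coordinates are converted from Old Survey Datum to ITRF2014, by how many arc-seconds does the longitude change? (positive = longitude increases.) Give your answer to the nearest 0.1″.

sin φ = 0.395068, cos φ = 0.918652, sin λ = -0.962560, cos λ = -0.271069.
East component: ΔE = −sin λ·ΔX + cos λ·ΔY = −(-0.962560)(161) + (-0.271069)(-131) = 190.48 m.
1° of latitude spans πR/180 = 111317 m; at latitude φ, 1° of longitude spans that × cos φ = 102261.7 m, so Δλ = 190.48 / 102261.7 × 3600 = 6.706″.

Δλ = 6.7″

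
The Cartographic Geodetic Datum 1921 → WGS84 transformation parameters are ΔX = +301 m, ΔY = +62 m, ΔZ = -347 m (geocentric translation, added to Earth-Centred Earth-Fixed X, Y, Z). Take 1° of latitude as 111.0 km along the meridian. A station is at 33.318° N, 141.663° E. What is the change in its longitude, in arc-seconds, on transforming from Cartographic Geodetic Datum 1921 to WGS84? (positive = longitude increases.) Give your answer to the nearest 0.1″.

Δλ = -9.1″

sin φ = 0.549285, cos φ = 0.835635, sin λ = 0.620286, cos λ = -0.784376.
East component: ΔE = −sin λ·ΔX + cos λ·ΔY = −(0.620286)(301) + (-0.784376)(62) = -235.34 m.
1° of latitude spans 111000 m; at latitude φ, 1° of longitude spans that × cos φ = 92755.5 m, so Δλ = -235.34 / 92755.5 × 3600 = -9.134″.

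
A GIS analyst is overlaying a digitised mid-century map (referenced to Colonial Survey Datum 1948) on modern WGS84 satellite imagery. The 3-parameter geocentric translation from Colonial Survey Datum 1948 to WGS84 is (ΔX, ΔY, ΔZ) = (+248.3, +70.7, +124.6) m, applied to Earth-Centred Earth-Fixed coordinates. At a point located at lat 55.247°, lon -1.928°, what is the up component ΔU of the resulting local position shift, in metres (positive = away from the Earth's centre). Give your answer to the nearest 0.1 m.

ΔU = 242.5 m

At φ = 55.247°, λ = -1.928°: sin φ = 0.821617, cos φ = 0.570040, sin λ = -0.033644, cos λ = 0.999434.
ΔU = cos φ cos λ·ΔX + cos φ sin λ·ΔY + sin φ·ΔZ = (0.570040)(0.999434)(248.3) + (0.570040)(-0.033644)(70.7) + (0.821617)(124.6) = 242.48 m.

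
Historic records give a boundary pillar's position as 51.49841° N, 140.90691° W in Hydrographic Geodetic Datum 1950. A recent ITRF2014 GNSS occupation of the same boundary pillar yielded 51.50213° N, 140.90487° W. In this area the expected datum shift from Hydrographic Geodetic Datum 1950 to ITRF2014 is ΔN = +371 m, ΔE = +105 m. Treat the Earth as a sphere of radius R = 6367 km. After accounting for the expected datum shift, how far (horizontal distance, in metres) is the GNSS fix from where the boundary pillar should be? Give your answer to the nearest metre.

Observed coordinate differences: Δφ = +0.00372°, Δλ = +0.00204°.
Converting to metres (1° lat = 111125 m, cos φ = 0.622536): observed ΔN = 413.4 m, observed ΔE = 141.1 m.
Subtracting the expected shift leaves a residual of 413.4 − (371) = 42.4 m north and 141.1 − (105) = 36.1 m east.
Residual distance = √(42.4² + 36.1²) = 55.7 m.

56 m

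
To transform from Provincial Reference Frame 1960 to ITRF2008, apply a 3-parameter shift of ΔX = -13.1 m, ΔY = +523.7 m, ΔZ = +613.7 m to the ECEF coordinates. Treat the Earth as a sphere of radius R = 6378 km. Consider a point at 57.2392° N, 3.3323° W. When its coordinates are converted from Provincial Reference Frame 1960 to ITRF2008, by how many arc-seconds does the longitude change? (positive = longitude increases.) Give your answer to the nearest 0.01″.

sin φ = 0.840937, cos φ = 0.541133, sin λ = -0.058127, cos λ = 0.998309.
East component: ΔE = −sin λ·ΔX + cos λ·ΔY = −(-0.058127)(-13.1) + (0.998309)(523.7) = 522.05 m.
1° of latitude spans πR/180 = 111317 m; at latitude φ, 1° of longitude spans that × cos φ = 60237.4 m, so Δλ = 522.05 / 60237.4 × 3600 = 31.200″.

Δλ = 31.20″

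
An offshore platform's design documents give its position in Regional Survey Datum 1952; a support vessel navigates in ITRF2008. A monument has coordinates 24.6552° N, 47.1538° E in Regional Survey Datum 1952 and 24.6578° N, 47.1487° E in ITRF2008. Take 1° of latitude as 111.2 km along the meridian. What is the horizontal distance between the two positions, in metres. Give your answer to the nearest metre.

591 m

Δφ = 24.6578° − 24.6552° = +0.0026°; Δλ = 47.1487° − 47.1538° = -0.0051°.
ΔN = Δφ × 111200 = 289.1 m; ΔE = Δλ × 111200 × cos(24.6552°) = -0.0051 × 111200 × 0.908835 = -515.4 m.
Distance = √(ΔE² + ΔN²) = √((-515.4)² + 289.1²) = 591.0 m.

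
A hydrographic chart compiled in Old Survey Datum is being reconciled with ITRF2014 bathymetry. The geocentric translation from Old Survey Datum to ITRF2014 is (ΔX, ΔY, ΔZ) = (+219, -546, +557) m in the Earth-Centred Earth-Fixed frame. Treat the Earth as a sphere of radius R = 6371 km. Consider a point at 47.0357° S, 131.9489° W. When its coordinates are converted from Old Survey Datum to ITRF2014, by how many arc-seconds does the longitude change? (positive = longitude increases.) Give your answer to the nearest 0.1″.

sin φ = -0.731779, cos φ = 0.681543, sin λ = -0.743741, cos λ = -0.668468.
East component: ΔE = −sin λ·ΔX + cos λ·ΔY = −(-0.743741)(219) + (-0.668468)(-546) = 527.86 m.
1° of latitude spans πR/180 = 111195 m; at latitude φ, 1° of longitude spans that × cos φ = 75784.1 m, so Δλ = 527.86 / 75784.1 × 3600 = 25.075″.

Δλ = 25.1″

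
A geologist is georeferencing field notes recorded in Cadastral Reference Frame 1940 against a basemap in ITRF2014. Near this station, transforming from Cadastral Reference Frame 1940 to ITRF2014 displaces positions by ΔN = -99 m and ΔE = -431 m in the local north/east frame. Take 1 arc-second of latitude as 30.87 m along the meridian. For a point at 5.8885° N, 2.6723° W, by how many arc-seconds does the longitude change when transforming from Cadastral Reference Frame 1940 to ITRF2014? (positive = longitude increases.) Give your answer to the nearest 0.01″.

At latitude 5.8885°, cos φ = 0.994723.
1″ of longitude at this latitude = 30.87 × cos φ = 30.7071 m, so Δλ = -431.0 / 30.7071 = -14.036″.

Δλ = -14.04″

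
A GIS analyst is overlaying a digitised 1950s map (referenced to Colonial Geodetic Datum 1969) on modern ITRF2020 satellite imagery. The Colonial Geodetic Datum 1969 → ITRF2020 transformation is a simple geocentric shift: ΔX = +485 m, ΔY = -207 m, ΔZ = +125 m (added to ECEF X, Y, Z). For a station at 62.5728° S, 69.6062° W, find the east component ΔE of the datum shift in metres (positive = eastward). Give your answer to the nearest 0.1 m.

At φ = -62.5728°, λ = -69.6062°: sin φ = -0.887597, cos φ = 0.460621, sin λ = -0.937320, cos λ = 0.348471.
ΔE = −sin λ·ΔX + cos λ·ΔY = −(-0.937320)·(485) + (0.348471)·(-207) = 382.47 m.

ΔE = 382.5 m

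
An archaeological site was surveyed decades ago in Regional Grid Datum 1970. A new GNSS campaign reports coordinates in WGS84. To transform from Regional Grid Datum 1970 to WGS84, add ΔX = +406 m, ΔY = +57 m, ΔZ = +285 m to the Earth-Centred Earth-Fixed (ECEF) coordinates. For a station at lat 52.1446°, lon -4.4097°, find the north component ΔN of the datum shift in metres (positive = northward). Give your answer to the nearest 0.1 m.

ΔN = -141.3 m

The local north axis is (−sin φ cos λ, −sin φ sin λ, cos φ), giving ΔN = -319.613 + 3.460 + 174.896 = -141.26 m.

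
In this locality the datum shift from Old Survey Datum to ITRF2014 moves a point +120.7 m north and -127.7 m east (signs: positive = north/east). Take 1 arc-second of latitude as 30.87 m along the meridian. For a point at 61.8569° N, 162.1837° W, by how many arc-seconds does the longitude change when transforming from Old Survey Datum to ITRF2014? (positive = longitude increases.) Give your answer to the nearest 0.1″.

Δλ = -8.8″

At latitude 61.8569°, cos φ = 0.471675.
1″ of longitude at this latitude = 30.87 × cos φ = 14.5606 m, so Δλ = -127.7 / 14.5606 = -8.770″.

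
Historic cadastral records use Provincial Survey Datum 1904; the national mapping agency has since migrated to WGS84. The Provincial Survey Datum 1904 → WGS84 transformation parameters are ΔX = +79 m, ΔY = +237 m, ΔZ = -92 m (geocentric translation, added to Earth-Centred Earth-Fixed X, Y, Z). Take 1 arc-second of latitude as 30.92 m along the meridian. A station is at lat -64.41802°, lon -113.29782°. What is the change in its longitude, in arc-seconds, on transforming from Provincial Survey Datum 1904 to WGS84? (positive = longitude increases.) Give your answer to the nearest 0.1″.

sin φ = -0.901968, cos φ = 0.431802, sin λ = -0.918461, cos λ = -0.395511.
East component: ΔE = −sin λ·ΔX + cos λ·ΔY = −(-0.918461)(79) + (-0.395511)(237) = -21.18 m.
1° of latitude spans 3600 × 30.92 = 111312 m; at latitude φ, 1° of longitude spans that × cos φ = 48064.8 m, so Δλ = -21.18 / 48064.8 × 3600 = -1.586″.

Δλ = -1.6″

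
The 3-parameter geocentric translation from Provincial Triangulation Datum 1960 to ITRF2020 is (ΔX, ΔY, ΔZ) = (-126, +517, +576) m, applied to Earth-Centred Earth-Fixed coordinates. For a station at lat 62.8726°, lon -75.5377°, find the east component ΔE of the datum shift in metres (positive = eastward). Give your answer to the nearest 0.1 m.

ΔE = 7.1 m

The local east axis at (φ, λ) is (−sin λ, cos λ, 0), so ΔE = −sin(-75.5377°)·(-126) + cos(-75.5377°)·517 = 7.11 m.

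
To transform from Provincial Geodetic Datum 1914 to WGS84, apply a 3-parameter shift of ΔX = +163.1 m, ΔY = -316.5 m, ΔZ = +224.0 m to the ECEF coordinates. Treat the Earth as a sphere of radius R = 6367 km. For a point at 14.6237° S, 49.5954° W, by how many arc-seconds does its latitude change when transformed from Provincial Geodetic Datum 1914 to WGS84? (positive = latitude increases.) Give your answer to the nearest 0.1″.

Δφ = 9.9″

sin φ = -0.252470, cos φ = 0.967605, sin λ = -0.761486, cos λ = 0.648181.
North component: ΔN = −sin φ cos λ·ΔX − sin φ sin λ·ΔY + cos φ·ΔZ = −(-0.252470)(0.648181)(163.1) − (-0.252470)(-0.761486)(-316.5) + (0.967605)(224.0) = 304.28 m.
1° of latitude spans πR/180 = 111125 m, so Δφ = 304.28 / 111125 × 3600 = 9.857″.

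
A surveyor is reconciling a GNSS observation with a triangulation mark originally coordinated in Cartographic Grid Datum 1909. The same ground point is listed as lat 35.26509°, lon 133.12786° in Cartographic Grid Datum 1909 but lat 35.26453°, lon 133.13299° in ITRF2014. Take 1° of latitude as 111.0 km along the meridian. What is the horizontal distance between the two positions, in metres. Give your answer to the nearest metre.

Δφ = 35.26453° − 35.26509° = -0.00056°; Δλ = 133.13299° − 133.12786° = +0.00513°.
ΔN = Δφ × 111000 = -62.2 m; ΔE = Δλ × 111000 × cos(35.26509°) = +0.00513 × 111000 × 0.816490 = 464.9 m.
Distance = √(ΔE² + ΔN²) = √(464.9² + (-62.2)²) = 469.1 m.

469 m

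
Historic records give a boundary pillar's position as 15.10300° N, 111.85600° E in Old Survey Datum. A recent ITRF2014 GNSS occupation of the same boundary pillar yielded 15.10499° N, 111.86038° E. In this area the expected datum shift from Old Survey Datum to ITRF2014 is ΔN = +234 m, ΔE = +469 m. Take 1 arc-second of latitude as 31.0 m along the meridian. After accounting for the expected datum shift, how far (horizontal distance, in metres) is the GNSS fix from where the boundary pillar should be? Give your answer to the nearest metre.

Observed coordinate differences: Δφ = +0.00199°, Δλ = +0.00438°.
Converting to metres (1° lat = 111600 m, cos φ = 0.965459): observed ΔN = 222.1 m, observed ΔE = 471.9 m.
Subtracting the expected shift leaves a residual of 222.1 − (234) = -11.9 m north and 471.9 − (469) = 2.9 m east.
Residual distance = √((-11.9)² + 2.9²) = 12.3 m.

12 m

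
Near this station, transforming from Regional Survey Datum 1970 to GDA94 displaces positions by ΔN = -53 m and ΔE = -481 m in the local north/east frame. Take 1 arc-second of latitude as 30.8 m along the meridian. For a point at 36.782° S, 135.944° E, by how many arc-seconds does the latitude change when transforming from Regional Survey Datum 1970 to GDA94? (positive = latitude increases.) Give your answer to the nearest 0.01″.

Δφ = -1.72″

1″ of latitude = 30.80 m, so Δφ = -53.0 / 30.80 = -1.721″.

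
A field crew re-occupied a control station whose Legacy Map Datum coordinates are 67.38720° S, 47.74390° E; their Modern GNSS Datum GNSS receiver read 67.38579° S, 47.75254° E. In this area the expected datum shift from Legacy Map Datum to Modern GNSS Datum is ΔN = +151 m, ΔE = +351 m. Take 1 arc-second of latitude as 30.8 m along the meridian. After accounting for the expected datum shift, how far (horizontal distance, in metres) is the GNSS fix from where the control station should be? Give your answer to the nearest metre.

Observed coordinate differences: Δφ = +0.00141°, Δλ = +0.00864°.
Converting to metres (1° lat = 110880 m, cos φ = 0.384502): observed ΔN = 156.3 m, observed ΔE = 368.4 m.
Subtracting the expected shift leaves a residual of 156.3 − (151) = 5.3 m north and 368.4 − (351) = 17.4 m east.
Residual distance = √(5.3² + 17.4²) = 18.2 m.

18 m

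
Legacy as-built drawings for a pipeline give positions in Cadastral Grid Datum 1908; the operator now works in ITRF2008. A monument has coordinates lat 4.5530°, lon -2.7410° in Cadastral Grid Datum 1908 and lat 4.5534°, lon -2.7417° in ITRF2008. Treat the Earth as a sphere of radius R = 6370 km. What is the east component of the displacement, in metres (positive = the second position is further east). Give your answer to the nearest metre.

Δφ = 4.5534° − 4.5530° = +0.0004°; Δλ = -2.7417° − -2.7410° = -0.0007°.
1° along a meridian = πR/180 = 111177 m.
ΔN = Δφ × 111177 = 44.5 m; ΔE = Δλ × 111177 × cos(4.5530°) = -0.0007 × 111177 × 0.996844 = -77.6 m.

ΔE = -78 m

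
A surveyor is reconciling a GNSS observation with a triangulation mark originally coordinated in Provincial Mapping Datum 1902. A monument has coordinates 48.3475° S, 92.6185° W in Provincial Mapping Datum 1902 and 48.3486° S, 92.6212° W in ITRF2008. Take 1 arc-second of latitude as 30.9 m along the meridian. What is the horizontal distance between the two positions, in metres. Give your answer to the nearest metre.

Δφ = -48.3486° − -48.3475° = -0.0011°; Δλ = -92.6212° − -92.6185° = -0.0027°.
1° of latitude = 3600 × 30.90 = 111240 m.
ΔN = Δφ × 111240 = -122.4 m; ΔE = Δλ × 111240 × cos(-48.3475°) = -0.0027 × 111240 × 0.664611 = -199.6 m.
Distance = √(ΔE² + ΔN²) = √((-199.6)² + (-122.4)²) = 234.1 m.

234 m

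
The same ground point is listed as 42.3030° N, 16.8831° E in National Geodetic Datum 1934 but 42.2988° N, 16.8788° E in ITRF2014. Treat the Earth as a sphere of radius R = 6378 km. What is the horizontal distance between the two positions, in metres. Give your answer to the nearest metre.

Δφ = 42.2988° − 42.3030° = -0.0042°; Δλ = 16.8788° − 16.8831° = -0.0043°.
1° along a meridian = πR/180 = 111317 m.
ΔN = Δφ × 111317 = -467.5 m; ΔE = Δλ × 111317 × cos(42.3030°) = -0.0043 × 111317 × 0.739596 = -354.0 m.
Distance = √(ΔE² + ΔN²) = √((-354.0)² + (-467.5)²) = 586.4 m.

586 m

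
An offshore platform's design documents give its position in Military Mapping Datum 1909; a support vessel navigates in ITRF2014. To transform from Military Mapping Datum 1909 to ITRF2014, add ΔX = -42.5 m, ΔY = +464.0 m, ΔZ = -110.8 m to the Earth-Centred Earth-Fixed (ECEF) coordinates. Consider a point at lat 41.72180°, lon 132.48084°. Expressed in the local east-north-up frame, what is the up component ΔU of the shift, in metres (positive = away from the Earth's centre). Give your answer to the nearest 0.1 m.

The local up (radial) axis is (cos φ cos λ, cos φ sin λ, sin φ), giving ΔU = 21.423 + 255.414 − 73.739 = 203.10 m.

ΔU = 203.1 m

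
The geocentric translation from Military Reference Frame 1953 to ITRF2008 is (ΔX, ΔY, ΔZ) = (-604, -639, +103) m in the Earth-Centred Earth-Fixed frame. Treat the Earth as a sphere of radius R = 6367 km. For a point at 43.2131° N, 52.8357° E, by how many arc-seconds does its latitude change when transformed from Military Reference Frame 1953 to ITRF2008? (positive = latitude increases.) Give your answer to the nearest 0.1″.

Δφ = 21.8″

sin φ = 0.684714, cos φ = 0.728812, sin λ = 0.796906, cos λ = 0.604103.
North component: ΔN = −sin φ cos λ·ΔX − sin φ sin λ·ΔY + cos φ·ΔZ = −(0.684714)(0.604103)(-604) − (0.684714)(0.796906)(-639) + (0.728812)(103) = 673.58 m.
1° of latitude spans πR/180 = 111125 m, so Δφ = 673.58 / 111125 × 3600 = 21.821″.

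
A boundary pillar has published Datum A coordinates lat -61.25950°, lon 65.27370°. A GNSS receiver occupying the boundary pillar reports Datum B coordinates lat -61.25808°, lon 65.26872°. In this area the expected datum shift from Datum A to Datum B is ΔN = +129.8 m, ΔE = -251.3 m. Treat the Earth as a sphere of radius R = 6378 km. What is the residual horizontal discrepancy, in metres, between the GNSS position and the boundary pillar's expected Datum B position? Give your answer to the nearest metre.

32 m

Observed coordinate differences: Δφ = +0.00142°, Δλ = -0.00498°.
Converting to metres (1° lat = 111317 m, cos φ = 0.480843): observed ΔN = 158.1 m, observed ΔE = -266.6 m.
Subtracting the expected shift leaves a residual of 158.1 − (129.8) = 28.3 m north and -266.6 − (-251.3) = -15.3 m east.
Residual distance = √(28.3² + (-15.3)²) = 32.1 m.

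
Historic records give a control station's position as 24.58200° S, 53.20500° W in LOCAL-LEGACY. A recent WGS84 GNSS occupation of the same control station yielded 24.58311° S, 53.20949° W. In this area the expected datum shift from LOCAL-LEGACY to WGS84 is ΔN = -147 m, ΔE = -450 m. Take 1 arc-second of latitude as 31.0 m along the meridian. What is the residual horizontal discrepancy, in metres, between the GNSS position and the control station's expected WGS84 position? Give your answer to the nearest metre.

Observed coordinate differences: Δφ = -0.00111°, Δλ = -0.00449°.
Converting to metres (1° lat = 111600 m, cos φ = 0.909367): observed ΔN = -123.9 m, observed ΔE = -455.7 m.
Subtracting the expected shift leaves a residual of -123.9 − (-147) = 23.1 m north and -455.7 − (-450) = -5.7 m east.
Residual distance = √(23.1² + (-5.7)²) = 23.8 m.

24 m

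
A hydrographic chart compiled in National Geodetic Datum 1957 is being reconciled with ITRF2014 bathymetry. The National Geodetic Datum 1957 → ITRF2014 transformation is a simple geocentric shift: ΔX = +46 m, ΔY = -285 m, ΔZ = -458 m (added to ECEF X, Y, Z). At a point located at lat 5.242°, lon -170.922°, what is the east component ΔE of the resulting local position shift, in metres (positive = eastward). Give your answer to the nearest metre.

ΔE = 289 m

The local east axis at (φ, λ) is (−sin λ, cos λ, 0), so ΔE = −sin(-170.922°)·46 + cos(-170.922°)·(-285) = 288.69 m.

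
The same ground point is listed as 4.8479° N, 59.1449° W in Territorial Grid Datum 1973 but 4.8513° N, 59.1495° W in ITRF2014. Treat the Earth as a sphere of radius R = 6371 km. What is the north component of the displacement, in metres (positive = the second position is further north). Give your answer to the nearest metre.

ΔN = 378 m

Δφ = 4.8513° − 4.8479° = +0.0034°; Δλ = -59.1495° − -59.1449° = -0.0046°.
1° along a meridian = πR/180 = 111195 m.
ΔN = Δφ × 111195 = 378.1 m; ΔE = Δλ × 111195 × cos(4.8479°) = -0.0046 × 111195 × 0.996423 = -509.7 m.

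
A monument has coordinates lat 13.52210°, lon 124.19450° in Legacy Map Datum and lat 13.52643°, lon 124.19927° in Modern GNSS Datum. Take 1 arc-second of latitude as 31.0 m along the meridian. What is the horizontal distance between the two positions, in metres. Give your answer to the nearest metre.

708 m

Δφ = 13.52643° − 13.52210° = +0.00433°; Δλ = 124.19927° − 124.19450° = +0.00477°.
1° of latitude = 3600 × 31.00 = 111600 m.
ΔN = Δφ × 111600 = 483.2 m; ΔE = Δλ × 111600 × cos(13.52210°) = +0.00477 × 111600 × 0.972280 = 517.6 m.
Distance = √(ΔE² + ΔN²) = √(517.6² + 483.2²) = 708.1 m.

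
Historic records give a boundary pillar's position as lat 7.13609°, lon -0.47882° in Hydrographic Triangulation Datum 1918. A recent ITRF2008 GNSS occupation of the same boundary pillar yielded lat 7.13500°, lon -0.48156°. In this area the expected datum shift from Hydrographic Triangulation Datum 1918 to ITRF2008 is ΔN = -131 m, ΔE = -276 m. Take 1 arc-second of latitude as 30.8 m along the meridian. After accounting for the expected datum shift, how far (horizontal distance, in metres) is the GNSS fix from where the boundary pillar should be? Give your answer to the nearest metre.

27 m

Observed coordinate differences: Δφ = -0.00109°, Δλ = -0.00274°.
Converting to metres (1° lat = 110880 m, cos φ = 0.992254): observed ΔN = -120.9 m, observed ΔE = -301.5 m.
Subtracting the expected shift leaves a residual of -120.9 − (-131) = 10.1 m north and -301.5 − (-276) = -25.5 m east.
Residual distance = √(10.1² + (-25.5)²) = 27.4 m.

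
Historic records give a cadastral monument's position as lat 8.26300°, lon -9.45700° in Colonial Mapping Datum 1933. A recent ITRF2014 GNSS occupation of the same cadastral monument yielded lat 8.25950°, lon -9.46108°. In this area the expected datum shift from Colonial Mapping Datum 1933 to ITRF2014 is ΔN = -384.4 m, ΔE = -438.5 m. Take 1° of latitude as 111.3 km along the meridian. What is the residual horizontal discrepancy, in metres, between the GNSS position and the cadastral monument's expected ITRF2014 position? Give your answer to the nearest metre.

12 m

Observed coordinate differences: Δφ = -0.00350°, Δλ = -0.00408°.
Converting to metres (1° lat = 111300 m, cos φ = 0.989619): observed ΔN = -389.6 m, observed ΔE = -449.4 m.
Subtracting the expected shift leaves a residual of -389.6 − (-384.4) = -5.2 m north and -449.4 − (-438.5) = -10.9 m east.
Residual distance = √((-5.2)² + (-10.9)²) = 12.0 m.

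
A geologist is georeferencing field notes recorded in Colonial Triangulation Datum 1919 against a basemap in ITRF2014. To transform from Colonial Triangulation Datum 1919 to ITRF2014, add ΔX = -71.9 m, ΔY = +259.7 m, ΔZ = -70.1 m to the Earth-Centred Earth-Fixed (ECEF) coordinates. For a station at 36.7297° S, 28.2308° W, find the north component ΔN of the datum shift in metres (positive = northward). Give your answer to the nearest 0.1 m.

ΔN = -167.5 m

The local north axis is (−sin φ cos λ, −sin φ sin λ, cos φ), giving ΔN = -37.884 − 73.466 − 56.183 = -167.53 m.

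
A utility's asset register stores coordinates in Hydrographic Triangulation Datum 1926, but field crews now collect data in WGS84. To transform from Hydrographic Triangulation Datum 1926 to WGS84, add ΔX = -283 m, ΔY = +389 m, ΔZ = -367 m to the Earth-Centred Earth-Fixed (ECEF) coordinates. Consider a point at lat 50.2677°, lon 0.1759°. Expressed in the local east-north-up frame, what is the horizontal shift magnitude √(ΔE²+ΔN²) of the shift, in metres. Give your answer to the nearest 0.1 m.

390.3 m

At φ = 50.2677°, λ = 0.1759°: sin φ = 0.769039, cos φ = 0.639201, sin λ = 0.003070, cos λ = 0.999995.
ΔE = −sin λ·ΔX + cos λ·ΔY = −(0.003070)·(-283) + (0.999995)·(389) = 389.87 m.
ΔN = −sin φ cos λ·ΔX − sin φ sin λ·ΔY + cos φ·ΔZ = −(0.769039)(0.999995)(-283) − (0.769039)(0.003070)(389) + (0.639201)(-367) = -17.87 m.
Horizontal magnitude = √(ΔE² + ΔN²) = √(389.87² + (-17.87)²) = 390.28 m.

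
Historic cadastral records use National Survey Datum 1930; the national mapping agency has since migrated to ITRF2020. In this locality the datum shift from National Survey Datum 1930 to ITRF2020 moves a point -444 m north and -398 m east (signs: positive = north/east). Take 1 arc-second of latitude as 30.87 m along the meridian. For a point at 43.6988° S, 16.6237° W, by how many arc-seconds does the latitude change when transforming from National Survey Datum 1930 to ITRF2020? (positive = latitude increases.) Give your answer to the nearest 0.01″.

Δφ = -14.38″

1″ of latitude = 30.87 m, so Δφ = -444.0 / 30.87 = -14.383″.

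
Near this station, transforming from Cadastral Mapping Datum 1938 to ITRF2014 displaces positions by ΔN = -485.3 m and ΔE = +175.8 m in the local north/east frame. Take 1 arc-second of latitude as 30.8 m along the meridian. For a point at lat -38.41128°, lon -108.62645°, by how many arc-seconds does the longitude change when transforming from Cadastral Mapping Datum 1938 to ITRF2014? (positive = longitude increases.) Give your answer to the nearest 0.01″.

At latitude -38.41128°, cos φ = 0.783571.
1″ of longitude at this latitude = 30.80 × cos φ = 24.1340 m, so Δλ = 175.8 / 24.1340 = 7.284″.

Δλ = 7.28″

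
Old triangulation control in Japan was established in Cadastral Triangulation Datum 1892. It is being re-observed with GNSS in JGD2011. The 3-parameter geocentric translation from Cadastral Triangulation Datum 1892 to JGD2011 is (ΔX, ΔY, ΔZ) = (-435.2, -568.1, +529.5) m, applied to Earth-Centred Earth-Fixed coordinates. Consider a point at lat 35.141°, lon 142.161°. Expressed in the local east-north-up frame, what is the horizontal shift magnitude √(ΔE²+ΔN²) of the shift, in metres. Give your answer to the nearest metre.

At φ = 35.141°, λ = 142.161°: sin φ = 0.575591, cos φ = 0.817738, sin λ = 0.613445, cos λ = -0.789738.
ΔE = −sin λ·ΔX + cos λ·ΔY = −(0.613445)·(-435.2) + (-0.789738)·(-568.1) = 715.62 m.
ΔN = −sin φ cos λ·ΔX − sin φ sin λ·ΔY + cos φ·ΔZ = −(0.575591)(-0.789738)(-435.2) − (0.575591)(0.613445)(-568.1) + (0.817738)(529.5) = 435.76 m.
Horizontal magnitude = √(ΔE² + ΔN²) = √(715.62² + 435.76²) = 837.85 m.

838 m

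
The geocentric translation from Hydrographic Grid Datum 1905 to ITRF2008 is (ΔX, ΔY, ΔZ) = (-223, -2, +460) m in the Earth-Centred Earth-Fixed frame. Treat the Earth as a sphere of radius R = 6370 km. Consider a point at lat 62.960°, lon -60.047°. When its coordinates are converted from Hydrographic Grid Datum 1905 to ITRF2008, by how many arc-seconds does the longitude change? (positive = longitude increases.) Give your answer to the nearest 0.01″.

Δλ = -13.83″

sin φ = 0.890689, cos φ = 0.454612, sin λ = -0.866435, cos λ = 0.499289.
East component: ΔE = −sin λ·ΔX + cos λ·ΔY = −(-0.866435)(-223) + (0.499289)(-2) = -194.21 m.
1° of latitude spans πR/180 = 111177 m; at latitude φ, 1° of longitude spans that × cos φ = 50542.7 m, so Δλ = -194.21 / 50542.7 × 3600 = -13.833″.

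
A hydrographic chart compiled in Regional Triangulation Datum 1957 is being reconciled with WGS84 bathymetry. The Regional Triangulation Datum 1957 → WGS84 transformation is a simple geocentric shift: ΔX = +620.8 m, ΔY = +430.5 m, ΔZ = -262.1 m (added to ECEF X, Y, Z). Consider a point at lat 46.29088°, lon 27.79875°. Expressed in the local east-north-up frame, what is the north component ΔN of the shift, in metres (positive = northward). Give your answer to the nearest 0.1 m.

The local north axis is (−sin φ cos λ, −sin φ sin λ, cos φ), giving ΔN = -396.960 − 145.129 − 181.110 = -723.20 m.

ΔN = -723.2 m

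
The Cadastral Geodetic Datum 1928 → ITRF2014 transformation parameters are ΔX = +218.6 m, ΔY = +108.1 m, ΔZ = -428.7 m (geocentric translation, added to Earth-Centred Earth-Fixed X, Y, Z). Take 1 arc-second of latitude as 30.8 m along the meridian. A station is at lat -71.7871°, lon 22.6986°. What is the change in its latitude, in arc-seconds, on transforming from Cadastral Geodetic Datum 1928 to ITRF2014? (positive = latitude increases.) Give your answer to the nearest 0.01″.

Δφ = 3.16″

sin φ = -0.949902, cos φ = 0.312549, sin λ = 0.385884, cos λ = 0.922548.
North component: ΔN = −sin φ cos λ·ΔX − sin φ sin λ·ΔY + cos φ·ΔZ = −(-0.949902)(0.922548)(218.6) − (-0.949902)(0.385884)(108.1) + (0.312549)(-428.7) = 97.20 m.
1° of latitude spans 3600 × 30.80 = 110880 m, so Δφ = 97.20 / 110880 × 3600 = 3.156″.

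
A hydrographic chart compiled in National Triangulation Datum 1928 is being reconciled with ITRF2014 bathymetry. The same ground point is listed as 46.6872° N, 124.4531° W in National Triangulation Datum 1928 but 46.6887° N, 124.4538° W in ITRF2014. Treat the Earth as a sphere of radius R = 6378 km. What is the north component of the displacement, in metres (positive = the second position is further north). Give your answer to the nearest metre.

ΔN = 167 m

Δφ = 46.6887° − 46.6872° = +0.0015°; Δλ = -124.4538° − -124.4531° = -0.0007°.
1° along a meridian = πR/180 = 111317 m.
ΔN = Δφ × 111317 = 167.0 m; ΔE = Δλ × 111317 × cos(46.6872°) = -0.0007 × 111317 × 0.685981 = -53.5 m.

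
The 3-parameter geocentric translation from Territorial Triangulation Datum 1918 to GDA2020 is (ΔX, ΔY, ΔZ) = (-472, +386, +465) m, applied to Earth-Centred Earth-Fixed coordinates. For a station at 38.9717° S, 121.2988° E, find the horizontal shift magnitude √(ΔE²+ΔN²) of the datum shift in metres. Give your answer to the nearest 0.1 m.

The local east axis at (φ, λ) is (−sin λ, cos λ, 0), so ΔE = −sin(121.2988°)·(-472) + cos(121.2988°)·386 = 202.78 m.
The local north axis is (−sin φ cos λ, −sin φ sin λ, cos φ), giving ΔN = 154.218 + 207.439 + 361.517 = 723.17 m.
Horizontal magnitude = √(ΔE² + ΔN²) = √(202.78² + 723.17²) = 751.07 m.

751.1 m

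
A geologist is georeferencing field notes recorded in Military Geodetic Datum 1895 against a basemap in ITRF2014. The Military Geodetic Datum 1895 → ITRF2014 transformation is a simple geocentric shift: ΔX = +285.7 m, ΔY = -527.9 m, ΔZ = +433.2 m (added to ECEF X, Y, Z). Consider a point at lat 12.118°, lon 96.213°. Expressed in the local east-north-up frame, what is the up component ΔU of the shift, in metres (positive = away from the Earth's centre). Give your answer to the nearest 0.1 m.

ΔU = -452.4 m

At φ = 12.118°, λ = 96.213°: sin φ = 0.209926, cos φ = 0.977717, sin λ = 0.994126, cos λ = -0.108225.
ΔU = cos φ cos λ·ΔX + cos φ sin λ·ΔY + sin φ·ΔZ = (0.977717)(-0.108225)(285.7) + (0.977717)(0.994126)(-527.9) + (0.209926)(433.2) = -452.40 m.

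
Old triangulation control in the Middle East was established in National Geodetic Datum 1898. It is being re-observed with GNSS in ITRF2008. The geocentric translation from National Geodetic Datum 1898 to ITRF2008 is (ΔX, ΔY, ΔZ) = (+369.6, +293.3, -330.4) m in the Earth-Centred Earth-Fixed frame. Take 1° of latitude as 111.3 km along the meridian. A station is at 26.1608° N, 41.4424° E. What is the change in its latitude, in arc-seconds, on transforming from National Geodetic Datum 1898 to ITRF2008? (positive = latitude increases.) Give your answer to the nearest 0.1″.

Δφ = -16.3″

sin φ = 0.440892, cos φ = 0.897560, sin λ = 0.661867, cos λ = 0.749621.
North component: ΔN = −sin φ cos λ·ΔX − sin φ sin λ·ΔY + cos φ·ΔZ = −(0.440892)(0.749621)(369.6) − (0.440892)(0.661867)(293.3) + (0.897560)(-330.4) = -504.30 m.
1° of latitude spans 111300 m, so Δφ = -504.30 / 111300 × 3600 = -16.311″.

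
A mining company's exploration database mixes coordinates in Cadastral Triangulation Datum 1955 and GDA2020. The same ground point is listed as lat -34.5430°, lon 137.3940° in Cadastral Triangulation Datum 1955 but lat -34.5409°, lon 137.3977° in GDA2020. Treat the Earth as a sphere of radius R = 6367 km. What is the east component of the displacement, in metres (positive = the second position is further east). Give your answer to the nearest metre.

ΔE = 339 m

Δφ = -34.5409° − -34.5430° = +0.0021°; Δλ = 137.3977° − 137.3940° = +0.0037°.
1° along a meridian = πR/180 = 111125 m.
ΔN = Δφ × 111125 = 233.4 m; ΔE = Δλ × 111125 × cos(-34.5430°) = +0.0037 × 111125 × 0.823701 = 338.7 m.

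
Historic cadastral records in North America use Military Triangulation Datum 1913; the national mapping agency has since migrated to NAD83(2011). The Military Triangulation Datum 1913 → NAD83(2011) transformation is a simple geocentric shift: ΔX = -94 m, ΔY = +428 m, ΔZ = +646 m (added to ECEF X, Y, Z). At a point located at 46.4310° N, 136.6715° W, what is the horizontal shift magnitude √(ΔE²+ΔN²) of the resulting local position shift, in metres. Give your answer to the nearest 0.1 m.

At φ = 46.4310°, λ = -136.6715°: sin φ = 0.724545, cos φ = 0.689228, sin λ = -0.686180, cos λ = -0.727432.
ΔE = −sin λ·ΔX + cos λ·ΔY = −(-0.686180)·(-94) + (-0.727432)·(428) = -375.84 m.
ΔN = −sin φ cos λ·ΔX − sin φ sin λ·ΔY + cos φ·ΔZ = −(0.724545)(-0.727432)(-94) − (0.724545)(-0.686180)(428) + (0.689228)(646) = 608.49 m.
Horizontal magnitude = √(ΔE² + ΔN²) = √((-375.84)² + 608.49²) = 715.20 m.

715.2 m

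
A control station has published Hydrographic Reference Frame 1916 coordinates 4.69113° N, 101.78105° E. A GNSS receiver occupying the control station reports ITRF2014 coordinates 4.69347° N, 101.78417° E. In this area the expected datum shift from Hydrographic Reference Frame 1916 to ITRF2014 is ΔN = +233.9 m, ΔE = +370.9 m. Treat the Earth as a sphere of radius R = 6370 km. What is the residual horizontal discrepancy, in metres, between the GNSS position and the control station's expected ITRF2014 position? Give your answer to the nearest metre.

36 m

Observed coordinate differences: Δφ = +0.00234°, Δλ = +0.00312°.
Converting to metres (1° lat = 111177 m, cos φ = 0.996650): observed ΔN = 260.2 m, observed ΔE = 345.7 m.
Subtracting the expected shift leaves a residual of 260.2 − (233.9) = 26.3 m north and 345.7 − (370.9) = -25.2 m east.
Residual distance = √(26.3² + (-25.2)²) = 36.4 m.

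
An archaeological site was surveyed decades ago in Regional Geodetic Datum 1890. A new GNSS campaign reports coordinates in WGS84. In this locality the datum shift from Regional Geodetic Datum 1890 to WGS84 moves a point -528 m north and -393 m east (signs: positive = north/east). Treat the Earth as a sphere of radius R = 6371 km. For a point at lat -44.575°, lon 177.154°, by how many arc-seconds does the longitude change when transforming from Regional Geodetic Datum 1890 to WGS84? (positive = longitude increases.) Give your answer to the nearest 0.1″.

At latitude -44.575°, cos φ = 0.712332.
One radian of longitude at latitude φ spans R cos φ, so Δλ = ΔE / (R cos φ) = -393.0 / (6371000 × 0.712332) = -8.6597e-05 rad = -17.862″.

Δλ = -17.9″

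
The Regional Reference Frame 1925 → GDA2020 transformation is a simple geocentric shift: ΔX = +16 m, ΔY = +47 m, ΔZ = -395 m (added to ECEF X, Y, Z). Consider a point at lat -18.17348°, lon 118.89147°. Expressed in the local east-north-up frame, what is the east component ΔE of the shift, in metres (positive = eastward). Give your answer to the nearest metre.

ΔE = -37 m

The local east axis at (φ, λ) is (−sin λ, cos λ, 0), so ΔE = −sin(118.89147°)·16 + cos(118.89147°)·47 = -36.72 m.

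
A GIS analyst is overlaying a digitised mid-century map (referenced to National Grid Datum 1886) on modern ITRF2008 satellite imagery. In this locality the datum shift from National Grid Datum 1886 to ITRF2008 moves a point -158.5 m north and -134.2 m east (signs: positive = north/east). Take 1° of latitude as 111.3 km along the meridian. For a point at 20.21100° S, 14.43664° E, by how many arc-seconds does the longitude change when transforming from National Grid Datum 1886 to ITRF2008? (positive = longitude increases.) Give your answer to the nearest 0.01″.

At latitude -20.21100°, cos φ = 0.938427.
1° of longitude at this latitude = 111.3 × cos φ = 104.45 km, so Δλ = -134.2 / 104446.9 = -0.0012849° = -4.626″.

Δλ = -4.63″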